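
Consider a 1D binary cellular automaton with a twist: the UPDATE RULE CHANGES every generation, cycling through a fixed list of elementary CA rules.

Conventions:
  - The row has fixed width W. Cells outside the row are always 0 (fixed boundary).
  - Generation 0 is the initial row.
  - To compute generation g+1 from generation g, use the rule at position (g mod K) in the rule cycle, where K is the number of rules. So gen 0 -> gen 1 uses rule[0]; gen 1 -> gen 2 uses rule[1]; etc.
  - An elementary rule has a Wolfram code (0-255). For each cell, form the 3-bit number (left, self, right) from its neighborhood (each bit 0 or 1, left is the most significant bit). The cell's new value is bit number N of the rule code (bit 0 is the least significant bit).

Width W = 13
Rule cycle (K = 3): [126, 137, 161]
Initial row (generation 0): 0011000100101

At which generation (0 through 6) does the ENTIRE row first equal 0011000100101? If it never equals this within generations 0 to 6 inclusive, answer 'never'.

Answer: 0

Derivation:
Gen 0: 0011000100101
Gen 1 (rule 126): 0111101111111
Gen 2 (rule 137): 0111001111110
Gen 3 (rule 161): 0010000111100
Gen 4 (rule 126): 0111001100110
Gen 5 (rule 137): 0110001000100
Gen 6 (rule 161): 0000100010001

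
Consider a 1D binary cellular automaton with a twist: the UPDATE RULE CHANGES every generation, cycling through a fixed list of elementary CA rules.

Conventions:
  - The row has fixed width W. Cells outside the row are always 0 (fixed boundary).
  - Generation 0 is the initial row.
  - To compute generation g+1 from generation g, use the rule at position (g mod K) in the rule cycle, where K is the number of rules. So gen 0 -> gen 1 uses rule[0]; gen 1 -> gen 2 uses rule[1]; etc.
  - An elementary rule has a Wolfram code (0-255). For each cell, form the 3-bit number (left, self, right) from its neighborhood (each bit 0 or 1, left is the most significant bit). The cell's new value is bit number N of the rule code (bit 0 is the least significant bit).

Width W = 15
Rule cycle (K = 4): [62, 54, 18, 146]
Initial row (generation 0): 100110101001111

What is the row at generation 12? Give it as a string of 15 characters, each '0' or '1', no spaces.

Gen 0: 100110101001111
Gen 1 (rule 62): 111101111111000
Gen 2 (rule 54): 000010000000100
Gen 3 (rule 18): 000101000001010
Gen 4 (rule 146): 001000100010001
Gen 5 (rule 62): 011101110111011
Gen 6 (rule 54): 100010001000100
Gen 7 (rule 18): 010101010101010
Gen 8 (rule 146): 100000000000001
Gen 9 (rule 62): 110000000000011
Gen 10 (rule 54): 001000000000100
Gen 11 (rule 18): 010100000001010
Gen 12 (rule 146): 100010000010001

Answer: 100010000010001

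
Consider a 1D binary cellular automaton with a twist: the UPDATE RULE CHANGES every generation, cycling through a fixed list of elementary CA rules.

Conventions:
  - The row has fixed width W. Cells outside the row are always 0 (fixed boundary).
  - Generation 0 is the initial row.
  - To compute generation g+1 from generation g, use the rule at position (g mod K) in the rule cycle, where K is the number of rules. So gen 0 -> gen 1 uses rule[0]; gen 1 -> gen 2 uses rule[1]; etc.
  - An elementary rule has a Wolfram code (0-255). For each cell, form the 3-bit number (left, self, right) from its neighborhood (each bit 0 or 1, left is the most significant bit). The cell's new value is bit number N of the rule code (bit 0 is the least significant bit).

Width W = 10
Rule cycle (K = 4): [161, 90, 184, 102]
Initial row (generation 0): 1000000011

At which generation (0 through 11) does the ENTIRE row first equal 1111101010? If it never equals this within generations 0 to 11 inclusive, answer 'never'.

Answer: never

Derivation:
Gen 0: 1000000011
Gen 1 (rule 161): 0011111000
Gen 2 (rule 90): 0110001100
Gen 3 (rule 184): 0101001010
Gen 4 (rule 102): 1111011110
Gen 5 (rule 161): 0110101100
Gen 6 (rule 90): 1110001110
Gen 7 (rule 184): 1101001101
Gen 8 (rule 102): 0111010111
Gen 9 (rule 161): 0010101010
Gen 10 (rule 90): 0100000001
Gen 11 (rule 184): 0010000000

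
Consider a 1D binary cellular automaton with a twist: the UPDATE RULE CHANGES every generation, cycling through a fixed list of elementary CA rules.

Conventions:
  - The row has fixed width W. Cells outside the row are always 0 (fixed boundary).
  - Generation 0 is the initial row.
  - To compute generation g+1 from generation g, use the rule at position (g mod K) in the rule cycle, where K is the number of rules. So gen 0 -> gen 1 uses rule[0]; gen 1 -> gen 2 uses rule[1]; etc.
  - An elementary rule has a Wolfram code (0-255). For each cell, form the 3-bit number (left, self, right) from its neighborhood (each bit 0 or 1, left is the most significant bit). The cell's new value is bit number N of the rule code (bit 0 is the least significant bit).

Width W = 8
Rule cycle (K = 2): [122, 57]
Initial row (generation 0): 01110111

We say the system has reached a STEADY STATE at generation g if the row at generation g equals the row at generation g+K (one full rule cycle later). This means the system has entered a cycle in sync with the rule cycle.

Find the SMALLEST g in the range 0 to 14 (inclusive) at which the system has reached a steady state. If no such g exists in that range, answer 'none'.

Gen 0: 01110111
Gen 1 (rule 122): 11011101
Gen 2 (rule 57): 10110010
Gen 3 (rule 122): 01111101
Gen 4 (rule 57): 01000010
Gen 5 (rule 122): 10100101
Gen 6 (rule 57): 01010010
Gen 7 (rule 122): 10101101
Gen 8 (rule 57): 01011010
Gen 9 (rule 122): 10111101
Gen 10 (rule 57): 01100010
Gen 11 (rule 122): 11110101
Gen 12 (rule 57): 10001010
Gen 13 (rule 122): 01010101
Gen 14 (rule 57): 00101010
Gen 15 (rule 122): 01010101
Gen 16 (rule 57): 00101010

Answer: 13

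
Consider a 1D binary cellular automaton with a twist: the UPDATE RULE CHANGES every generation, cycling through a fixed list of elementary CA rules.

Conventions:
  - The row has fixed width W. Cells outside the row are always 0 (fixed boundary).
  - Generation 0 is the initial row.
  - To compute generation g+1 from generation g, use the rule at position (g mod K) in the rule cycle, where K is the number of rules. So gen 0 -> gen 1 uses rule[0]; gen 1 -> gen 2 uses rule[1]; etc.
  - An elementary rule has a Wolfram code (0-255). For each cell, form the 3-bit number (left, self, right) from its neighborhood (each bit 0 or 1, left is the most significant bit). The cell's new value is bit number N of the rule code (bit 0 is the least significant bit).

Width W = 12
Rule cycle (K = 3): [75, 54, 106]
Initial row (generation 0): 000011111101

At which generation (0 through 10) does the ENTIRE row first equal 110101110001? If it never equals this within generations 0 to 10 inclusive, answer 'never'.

Answer: never

Derivation:
Gen 0: 000011111101
Gen 1 (rule 75): 111110000100
Gen 2 (rule 54): 000001001110
Gen 3 (rule 106): 000010011010
Gen 4 (rule 75): 111100111000
Gen 5 (rule 54): 000011000100
Gen 6 (rule 106): 000111001000
Gen 7 (rule 75): 111101010011
Gen 8 (rule 54): 000011111100
Gen 9 (rule 106): 000110000100
Gen 10 (rule 75): 111110111001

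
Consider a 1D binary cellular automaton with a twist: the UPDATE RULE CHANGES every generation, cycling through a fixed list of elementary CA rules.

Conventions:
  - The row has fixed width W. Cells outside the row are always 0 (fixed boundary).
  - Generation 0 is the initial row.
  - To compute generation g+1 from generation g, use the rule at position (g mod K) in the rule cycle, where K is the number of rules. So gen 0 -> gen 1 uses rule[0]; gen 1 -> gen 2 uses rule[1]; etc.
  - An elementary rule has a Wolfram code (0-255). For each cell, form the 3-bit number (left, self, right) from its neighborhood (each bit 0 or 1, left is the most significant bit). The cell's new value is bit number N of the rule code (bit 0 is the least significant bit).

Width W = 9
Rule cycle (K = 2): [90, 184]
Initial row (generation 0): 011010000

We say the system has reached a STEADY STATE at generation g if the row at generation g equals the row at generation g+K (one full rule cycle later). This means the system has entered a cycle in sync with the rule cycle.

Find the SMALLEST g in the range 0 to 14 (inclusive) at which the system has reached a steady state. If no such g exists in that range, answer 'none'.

Answer: 5

Derivation:
Gen 0: 011010000
Gen 1 (rule 90): 111001000
Gen 2 (rule 184): 110100100
Gen 3 (rule 90): 110011010
Gen 4 (rule 184): 101010101
Gen 5 (rule 90): 000000000
Gen 6 (rule 184): 000000000
Gen 7 (rule 90): 000000000
Gen 8 (rule 184): 000000000
Gen 9 (rule 90): 000000000
Gen 10 (rule 184): 000000000
Gen 11 (rule 90): 000000000
Gen 12 (rule 184): 000000000
Gen 13 (rule 90): 000000000
Gen 14 (rule 184): 000000000
Gen 15 (rule 90): 000000000
Gen 16 (rule 184): 000000000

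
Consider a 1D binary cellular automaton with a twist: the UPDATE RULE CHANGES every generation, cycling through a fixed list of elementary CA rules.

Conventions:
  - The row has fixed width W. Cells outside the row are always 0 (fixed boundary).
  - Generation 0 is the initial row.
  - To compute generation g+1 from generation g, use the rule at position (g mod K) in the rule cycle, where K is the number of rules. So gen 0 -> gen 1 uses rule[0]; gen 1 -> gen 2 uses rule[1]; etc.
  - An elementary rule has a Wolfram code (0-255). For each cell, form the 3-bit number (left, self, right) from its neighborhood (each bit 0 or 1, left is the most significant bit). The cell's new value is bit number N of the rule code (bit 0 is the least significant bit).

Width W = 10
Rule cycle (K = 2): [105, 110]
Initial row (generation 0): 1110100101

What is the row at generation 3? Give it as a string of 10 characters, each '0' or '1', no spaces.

Gen 0: 1110100101
Gen 1 (rule 105): 1011000010
Gen 2 (rule 110): 1111000110
Gen 3 (rule 105): 1001010110

Answer: 1001010110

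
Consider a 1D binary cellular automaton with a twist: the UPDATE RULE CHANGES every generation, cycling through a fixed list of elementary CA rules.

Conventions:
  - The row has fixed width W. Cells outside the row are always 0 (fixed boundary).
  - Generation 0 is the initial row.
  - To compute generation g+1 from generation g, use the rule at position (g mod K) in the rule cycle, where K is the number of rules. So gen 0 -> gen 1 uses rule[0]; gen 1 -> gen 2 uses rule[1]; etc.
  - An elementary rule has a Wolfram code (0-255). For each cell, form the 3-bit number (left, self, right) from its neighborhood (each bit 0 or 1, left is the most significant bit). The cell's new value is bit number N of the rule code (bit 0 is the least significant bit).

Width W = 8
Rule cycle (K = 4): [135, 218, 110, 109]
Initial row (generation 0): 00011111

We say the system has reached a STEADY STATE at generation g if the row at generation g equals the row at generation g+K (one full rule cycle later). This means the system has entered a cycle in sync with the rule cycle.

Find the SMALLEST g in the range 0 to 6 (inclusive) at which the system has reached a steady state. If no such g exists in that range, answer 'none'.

Gen 0: 00011111
Gen 1 (rule 135): 11101110
Gen 2 (rule 218): 11101111
Gen 3 (rule 110): 10111001
Gen 4 (rule 109): 11101001
Gen 5 (rule 135): 01001011
Gen 6 (rule 218): 10110011
Gen 7 (rule 110): 11110111
Gen 8 (rule 109): 10011101
Gen 9 (rule 135): 10101001
Gen 10 (rule 218): 00000110

Answer: none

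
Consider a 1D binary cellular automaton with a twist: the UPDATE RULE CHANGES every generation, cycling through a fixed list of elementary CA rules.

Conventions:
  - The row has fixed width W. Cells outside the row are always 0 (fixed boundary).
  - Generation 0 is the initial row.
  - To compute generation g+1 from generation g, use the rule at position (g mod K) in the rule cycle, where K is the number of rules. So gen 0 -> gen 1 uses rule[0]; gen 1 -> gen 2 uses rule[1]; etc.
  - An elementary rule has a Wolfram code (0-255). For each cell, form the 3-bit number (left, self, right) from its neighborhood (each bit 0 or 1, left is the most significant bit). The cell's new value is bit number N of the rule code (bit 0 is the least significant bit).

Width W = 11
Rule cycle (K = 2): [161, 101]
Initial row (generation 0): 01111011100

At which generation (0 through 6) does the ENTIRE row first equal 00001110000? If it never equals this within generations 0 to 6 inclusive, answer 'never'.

Answer: 3

Derivation:
Gen 0: 01111011100
Gen 1 (rule 161): 00110101001
Gen 2 (rule 101): 10011111001
Gen 3 (rule 161): 00001110000
Gen 4 (rule 101): 11100010111
Gen 5 (rule 161): 01001001010
Gen 6 (rule 101): 01001001110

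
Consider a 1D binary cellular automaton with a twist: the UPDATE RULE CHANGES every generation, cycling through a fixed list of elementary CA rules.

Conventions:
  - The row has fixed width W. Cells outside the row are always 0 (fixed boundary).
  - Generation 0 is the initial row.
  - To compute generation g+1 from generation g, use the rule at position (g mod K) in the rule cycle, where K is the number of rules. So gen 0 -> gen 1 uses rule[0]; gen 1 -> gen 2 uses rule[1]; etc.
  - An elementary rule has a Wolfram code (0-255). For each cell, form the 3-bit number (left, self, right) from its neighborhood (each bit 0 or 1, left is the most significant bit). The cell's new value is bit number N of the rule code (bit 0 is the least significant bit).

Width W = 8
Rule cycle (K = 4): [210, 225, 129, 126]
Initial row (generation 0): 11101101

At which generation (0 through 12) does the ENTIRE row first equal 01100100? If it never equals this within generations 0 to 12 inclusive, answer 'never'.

Gen 0: 11101101
Gen 1 (rule 210): 01100100
Gen 2 (rule 225): 00100001
Gen 3 (rule 129): 10001100
Gen 4 (rule 126): 11011110
Gen 5 (rule 210): 01001111
Gen 6 (rule 225): 00000111
Gen 7 (rule 129): 11110010
Gen 8 (rule 126): 10011111
Gen 9 (rule 210): 01101111
Gen 10 (rule 225): 00110111
Gen 11 (rule 129): 10000010
Gen 12 (rule 126): 11000111

Answer: 1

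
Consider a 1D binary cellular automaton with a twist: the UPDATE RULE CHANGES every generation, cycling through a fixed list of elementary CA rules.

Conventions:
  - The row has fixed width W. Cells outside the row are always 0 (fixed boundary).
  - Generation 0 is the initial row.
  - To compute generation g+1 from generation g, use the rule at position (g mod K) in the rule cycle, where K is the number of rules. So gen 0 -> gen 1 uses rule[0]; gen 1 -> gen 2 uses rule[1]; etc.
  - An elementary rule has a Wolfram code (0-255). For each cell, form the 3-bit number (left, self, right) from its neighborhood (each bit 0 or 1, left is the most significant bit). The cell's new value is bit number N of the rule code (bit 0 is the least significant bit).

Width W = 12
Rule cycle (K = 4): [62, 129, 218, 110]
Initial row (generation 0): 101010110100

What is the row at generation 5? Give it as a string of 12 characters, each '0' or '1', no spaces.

Gen 0: 101010110100
Gen 1 (rule 62): 111111101110
Gen 2 (rule 129): 011111000100
Gen 3 (rule 218): 111111101010
Gen 4 (rule 110): 100000111110
Gen 5 (rule 62): 110001100001

Answer: 110001100001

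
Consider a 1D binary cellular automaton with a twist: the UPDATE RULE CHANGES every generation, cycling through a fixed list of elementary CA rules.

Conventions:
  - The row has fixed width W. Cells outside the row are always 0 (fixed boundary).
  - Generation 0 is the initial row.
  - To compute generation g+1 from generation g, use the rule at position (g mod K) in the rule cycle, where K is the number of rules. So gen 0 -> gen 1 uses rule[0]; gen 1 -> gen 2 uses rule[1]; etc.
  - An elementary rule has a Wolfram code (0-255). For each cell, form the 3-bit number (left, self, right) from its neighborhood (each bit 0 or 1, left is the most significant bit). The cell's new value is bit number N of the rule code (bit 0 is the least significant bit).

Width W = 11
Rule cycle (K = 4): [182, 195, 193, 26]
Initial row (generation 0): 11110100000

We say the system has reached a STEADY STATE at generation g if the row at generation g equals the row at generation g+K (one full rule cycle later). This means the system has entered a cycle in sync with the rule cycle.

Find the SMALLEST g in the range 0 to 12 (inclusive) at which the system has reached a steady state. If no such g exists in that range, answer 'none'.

Answer: none

Derivation:
Gen 0: 11110100000
Gen 1 (rule 182): 01101110000
Gen 2 (rule 195): 10100110111
Gen 3 (rule 193): 00000010011
Gen 4 (rule 26): 00000101110
Gen 5 (rule 182): 00001110101
Gen 6 (rule 195): 11110110000
Gen 7 (rule 193): 01110010111
Gen 8 (rule 26): 11001100100
Gen 9 (rule 182): 00110011110
Gen 10 (rule 195): 11010101110
Gen 11 (rule 193): 01000000110
Gen 12 (rule 26): 10100001101
Gen 13 (rule 182): 11110010011
Gen 14 (rule 195): 01110100101
Gen 15 (rule 193): 00110000000
Gen 16 (rule 26): 01101000000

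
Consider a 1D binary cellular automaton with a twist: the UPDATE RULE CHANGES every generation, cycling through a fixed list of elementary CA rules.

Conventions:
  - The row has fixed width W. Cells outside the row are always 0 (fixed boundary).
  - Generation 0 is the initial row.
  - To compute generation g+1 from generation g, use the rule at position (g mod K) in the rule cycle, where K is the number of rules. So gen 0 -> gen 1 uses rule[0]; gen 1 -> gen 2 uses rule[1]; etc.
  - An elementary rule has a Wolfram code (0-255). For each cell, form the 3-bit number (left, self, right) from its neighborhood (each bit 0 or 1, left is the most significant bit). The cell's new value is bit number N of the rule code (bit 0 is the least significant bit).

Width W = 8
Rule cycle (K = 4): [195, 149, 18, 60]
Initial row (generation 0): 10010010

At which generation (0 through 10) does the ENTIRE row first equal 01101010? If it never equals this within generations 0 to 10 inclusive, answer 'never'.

Gen 0: 10010010
Gen 1 (rule 195): 00100100
Gen 2 (rule 149): 10110111
Gen 3 (rule 18): 00000000
Gen 4 (rule 60): 00000000
Gen 5 (rule 195): 11111111
Gen 6 (rule 149): 01111110
Gen 7 (rule 18): 10000001
Gen 8 (rule 60): 11000001
Gen 9 (rule 195): 01011110
Gen 10 (rule 149): 01001101

Answer: never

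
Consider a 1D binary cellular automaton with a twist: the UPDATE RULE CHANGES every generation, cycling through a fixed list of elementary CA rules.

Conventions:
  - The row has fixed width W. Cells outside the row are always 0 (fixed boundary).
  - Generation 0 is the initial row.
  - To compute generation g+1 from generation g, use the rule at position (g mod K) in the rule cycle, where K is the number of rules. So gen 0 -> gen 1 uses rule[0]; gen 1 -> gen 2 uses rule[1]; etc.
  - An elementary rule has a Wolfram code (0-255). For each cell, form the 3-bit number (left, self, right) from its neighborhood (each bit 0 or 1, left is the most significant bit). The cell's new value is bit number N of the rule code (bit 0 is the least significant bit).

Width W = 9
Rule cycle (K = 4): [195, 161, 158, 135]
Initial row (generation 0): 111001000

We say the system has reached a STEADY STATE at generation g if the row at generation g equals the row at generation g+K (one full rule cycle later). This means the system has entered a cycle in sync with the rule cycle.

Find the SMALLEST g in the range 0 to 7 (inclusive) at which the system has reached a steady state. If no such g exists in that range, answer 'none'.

Answer: none

Derivation:
Gen 0: 111001000
Gen 1 (rule 195): 011010011
Gen 2 (rule 161): 000100000
Gen 3 (rule 158): 001110000
Gen 4 (rule 135): 110100111
Gen 5 (rule 195): 010001011
Gen 6 (rule 161): 000100100
Gen 7 (rule 158): 001111110
Gen 8 (rule 135): 110111100
Gen 9 (rule 195): 010011101
Gen 10 (rule 161): 000001010
Gen 11 (rule 158): 000011011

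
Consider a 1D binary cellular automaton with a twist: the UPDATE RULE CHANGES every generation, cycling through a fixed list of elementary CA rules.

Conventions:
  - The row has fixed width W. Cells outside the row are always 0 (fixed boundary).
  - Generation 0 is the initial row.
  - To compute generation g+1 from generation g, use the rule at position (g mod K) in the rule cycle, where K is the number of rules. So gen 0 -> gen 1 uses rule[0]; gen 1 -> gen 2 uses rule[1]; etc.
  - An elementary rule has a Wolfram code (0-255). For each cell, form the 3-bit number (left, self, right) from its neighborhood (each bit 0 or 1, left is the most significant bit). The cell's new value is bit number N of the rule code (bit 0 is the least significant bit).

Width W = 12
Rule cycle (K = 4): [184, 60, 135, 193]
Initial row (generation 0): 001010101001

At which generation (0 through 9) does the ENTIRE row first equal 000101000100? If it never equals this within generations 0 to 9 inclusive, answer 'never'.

Gen 0: 001010101001
Gen 1 (rule 184): 000101010100
Gen 2 (rule 60): 000111111110
Gen 3 (rule 135): 111011111100
Gen 4 (rule 193): 011001111101
Gen 5 (rule 184): 010101111010
Gen 6 (rule 60): 011111000111
Gen 7 (rule 135): 101110011010
Gen 8 (rule 193): 000110001000
Gen 9 (rule 184): 000101000100

Answer: 9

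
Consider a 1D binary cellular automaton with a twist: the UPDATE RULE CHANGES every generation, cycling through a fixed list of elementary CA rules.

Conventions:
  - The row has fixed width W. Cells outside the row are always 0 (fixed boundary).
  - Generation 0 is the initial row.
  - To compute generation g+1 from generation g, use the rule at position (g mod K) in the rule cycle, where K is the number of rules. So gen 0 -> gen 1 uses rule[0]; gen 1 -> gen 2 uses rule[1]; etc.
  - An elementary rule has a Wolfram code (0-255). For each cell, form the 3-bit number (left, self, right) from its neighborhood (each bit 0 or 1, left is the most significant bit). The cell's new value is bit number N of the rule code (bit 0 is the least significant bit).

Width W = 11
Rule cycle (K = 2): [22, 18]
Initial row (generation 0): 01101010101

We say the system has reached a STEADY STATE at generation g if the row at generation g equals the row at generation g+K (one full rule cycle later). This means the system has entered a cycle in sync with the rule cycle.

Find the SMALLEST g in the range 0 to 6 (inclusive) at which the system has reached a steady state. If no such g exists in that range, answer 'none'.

Gen 0: 01101010101
Gen 1 (rule 22): 10001010101
Gen 2 (rule 18): 01010000000
Gen 3 (rule 22): 11011000000
Gen 4 (rule 18): 00000100000
Gen 5 (rule 22): 00001110000
Gen 6 (rule 18): 00010001000
Gen 7 (rule 22): 00111011100
Gen 8 (rule 18): 01000000010

Answer: none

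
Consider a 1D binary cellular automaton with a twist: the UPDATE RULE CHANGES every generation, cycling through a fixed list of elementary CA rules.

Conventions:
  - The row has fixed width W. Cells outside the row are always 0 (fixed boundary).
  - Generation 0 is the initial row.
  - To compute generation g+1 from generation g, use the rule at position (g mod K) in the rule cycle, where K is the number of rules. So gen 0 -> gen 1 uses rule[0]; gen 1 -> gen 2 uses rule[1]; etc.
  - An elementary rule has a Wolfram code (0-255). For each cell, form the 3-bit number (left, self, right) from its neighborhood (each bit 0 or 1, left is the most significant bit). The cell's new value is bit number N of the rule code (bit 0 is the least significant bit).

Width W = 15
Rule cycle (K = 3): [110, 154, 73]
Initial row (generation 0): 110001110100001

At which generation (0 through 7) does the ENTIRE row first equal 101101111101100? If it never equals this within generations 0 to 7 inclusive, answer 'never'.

Answer: 7

Derivation:
Gen 0: 110001110100001
Gen 1 (rule 110): 110011011100011
Gen 2 (rule 154): 101110011010110
Gen 3 (rule 73): 001010011000110
Gen 4 (rule 110): 011110111001110
Gen 5 (rule 154): 111100110111101
Gen 6 (rule 73): 100100110100100
Gen 7 (rule 110): 101101111101100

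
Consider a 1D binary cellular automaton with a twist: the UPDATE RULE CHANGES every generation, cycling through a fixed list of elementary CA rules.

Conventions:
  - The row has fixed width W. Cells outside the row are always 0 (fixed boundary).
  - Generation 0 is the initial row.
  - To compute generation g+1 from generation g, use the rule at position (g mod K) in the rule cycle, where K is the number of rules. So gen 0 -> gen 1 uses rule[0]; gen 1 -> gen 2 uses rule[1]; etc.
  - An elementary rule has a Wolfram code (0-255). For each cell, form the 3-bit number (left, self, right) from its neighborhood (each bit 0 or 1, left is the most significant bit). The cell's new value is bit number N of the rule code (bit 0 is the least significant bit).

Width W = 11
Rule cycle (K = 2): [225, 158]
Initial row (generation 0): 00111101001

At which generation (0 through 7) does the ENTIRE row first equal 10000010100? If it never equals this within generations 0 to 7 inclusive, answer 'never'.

Gen 0: 00111101001
Gen 1 (rule 225): 10011110000
Gen 2 (rule 158): 11111101000
Gen 3 (rule 225): 01111110011
Gen 4 (rule 158): 11111101110
Gen 5 (rule 225): 01111110110
Gen 6 (rule 158): 11111100101
Gen 7 (rule 225): 01111100010

Answer: never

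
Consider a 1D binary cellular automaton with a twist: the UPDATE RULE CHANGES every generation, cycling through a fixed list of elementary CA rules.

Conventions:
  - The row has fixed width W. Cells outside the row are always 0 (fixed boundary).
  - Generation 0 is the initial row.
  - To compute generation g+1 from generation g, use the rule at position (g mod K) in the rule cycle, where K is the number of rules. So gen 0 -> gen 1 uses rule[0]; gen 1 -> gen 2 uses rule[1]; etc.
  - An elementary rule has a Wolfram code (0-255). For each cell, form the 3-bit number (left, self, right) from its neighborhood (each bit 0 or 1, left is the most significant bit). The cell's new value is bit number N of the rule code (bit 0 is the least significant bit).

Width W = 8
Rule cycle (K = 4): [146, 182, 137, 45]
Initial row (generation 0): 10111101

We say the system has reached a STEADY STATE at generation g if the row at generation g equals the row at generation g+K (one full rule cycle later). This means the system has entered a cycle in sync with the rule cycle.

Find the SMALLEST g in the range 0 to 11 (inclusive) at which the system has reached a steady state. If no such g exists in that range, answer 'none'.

Answer: 0

Derivation:
Gen 0: 10111101
Gen 1 (rule 146): 00011000
Gen 2 (rule 182): 00100100
Gen 3 (rule 137): 10000001
Gen 4 (rule 45): 10111101
Gen 5 (rule 146): 00011000
Gen 6 (rule 182): 00100100
Gen 7 (rule 137): 10000001
Gen 8 (rule 45): 10111101
Gen 9 (rule 146): 00011000
Gen 10 (rule 182): 00100100
Gen 11 (rule 137): 10000001
Gen 12 (rule 45): 10111101
Gen 13 (rule 146): 00011000
Gen 14 (rule 182): 00100100
Gen 15 (rule 137): 10000001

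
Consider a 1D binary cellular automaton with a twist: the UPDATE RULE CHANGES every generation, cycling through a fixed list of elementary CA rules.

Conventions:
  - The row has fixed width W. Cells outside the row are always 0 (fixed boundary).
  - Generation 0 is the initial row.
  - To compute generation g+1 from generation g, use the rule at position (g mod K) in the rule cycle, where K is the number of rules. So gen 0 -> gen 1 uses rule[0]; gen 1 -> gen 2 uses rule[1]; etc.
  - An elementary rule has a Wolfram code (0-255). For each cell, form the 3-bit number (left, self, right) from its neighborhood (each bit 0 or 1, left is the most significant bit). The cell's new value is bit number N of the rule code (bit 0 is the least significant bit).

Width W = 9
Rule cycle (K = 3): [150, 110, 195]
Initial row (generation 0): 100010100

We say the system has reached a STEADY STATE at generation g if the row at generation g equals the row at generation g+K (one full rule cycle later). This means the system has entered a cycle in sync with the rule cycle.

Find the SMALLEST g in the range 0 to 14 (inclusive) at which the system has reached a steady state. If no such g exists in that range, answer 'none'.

Gen 0: 100010100
Gen 1 (rule 150): 110110110
Gen 2 (rule 110): 111111110
Gen 3 (rule 195): 011111110
Gen 4 (rule 150): 101111101
Gen 5 (rule 110): 111000111
Gen 6 (rule 195): 011011011
Gen 7 (rule 150): 100000000
Gen 8 (rule 110): 100000000
Gen 9 (rule 195): 001111111
Gen 10 (rule 150): 010111110
Gen 11 (rule 110): 111100010
Gen 12 (rule 195): 011101100
Gen 13 (rule 150): 101000010
Gen 14 (rule 110): 111000110
Gen 15 (rule 195): 011011010
Gen 16 (rule 150): 100000011
Gen 17 (rule 110): 100000111

Answer: none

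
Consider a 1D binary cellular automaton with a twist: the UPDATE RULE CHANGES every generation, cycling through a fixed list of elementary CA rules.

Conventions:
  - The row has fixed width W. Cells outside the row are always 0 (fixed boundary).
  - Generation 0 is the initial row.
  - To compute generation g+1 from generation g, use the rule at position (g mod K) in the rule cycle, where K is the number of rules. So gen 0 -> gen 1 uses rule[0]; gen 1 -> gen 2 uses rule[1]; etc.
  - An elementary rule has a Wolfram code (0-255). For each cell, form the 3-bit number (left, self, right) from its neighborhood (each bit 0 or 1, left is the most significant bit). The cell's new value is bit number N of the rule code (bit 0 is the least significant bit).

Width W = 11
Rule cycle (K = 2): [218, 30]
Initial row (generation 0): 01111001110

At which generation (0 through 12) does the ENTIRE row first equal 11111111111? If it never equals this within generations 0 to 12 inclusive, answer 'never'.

Answer: 1

Derivation:
Gen 0: 01111001110
Gen 1 (rule 218): 11111111111
Gen 2 (rule 30): 10000000000
Gen 3 (rule 218): 01000000000
Gen 4 (rule 30): 11100000000
Gen 5 (rule 218): 11110000000
Gen 6 (rule 30): 10001000000
Gen 7 (rule 218): 01010100000
Gen 8 (rule 30): 11010110000
Gen 9 (rule 218): 11000111000
Gen 10 (rule 30): 10101100100
Gen 11 (rule 218): 00001111010
Gen 12 (rule 30): 00011000011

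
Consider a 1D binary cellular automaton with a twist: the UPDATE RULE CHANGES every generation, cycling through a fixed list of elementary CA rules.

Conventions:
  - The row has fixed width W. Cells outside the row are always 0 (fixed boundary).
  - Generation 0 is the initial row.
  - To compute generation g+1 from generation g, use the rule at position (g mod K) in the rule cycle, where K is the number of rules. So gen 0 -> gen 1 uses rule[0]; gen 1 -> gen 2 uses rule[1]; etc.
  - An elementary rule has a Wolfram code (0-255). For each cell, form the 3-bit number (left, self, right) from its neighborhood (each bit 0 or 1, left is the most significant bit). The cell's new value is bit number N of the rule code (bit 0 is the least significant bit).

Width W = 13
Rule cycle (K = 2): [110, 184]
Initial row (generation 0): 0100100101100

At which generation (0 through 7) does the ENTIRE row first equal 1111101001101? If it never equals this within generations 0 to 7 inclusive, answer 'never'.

Gen 0: 0100100101100
Gen 1 (rule 110): 1101101111100
Gen 2 (rule 184): 1011011111010
Gen 3 (rule 110): 1111110001110
Gen 4 (rule 184): 1111101001101
Gen 5 (rule 110): 1000111011111
Gen 6 (rule 184): 0100110111110
Gen 7 (rule 110): 1101111100010

Answer: 4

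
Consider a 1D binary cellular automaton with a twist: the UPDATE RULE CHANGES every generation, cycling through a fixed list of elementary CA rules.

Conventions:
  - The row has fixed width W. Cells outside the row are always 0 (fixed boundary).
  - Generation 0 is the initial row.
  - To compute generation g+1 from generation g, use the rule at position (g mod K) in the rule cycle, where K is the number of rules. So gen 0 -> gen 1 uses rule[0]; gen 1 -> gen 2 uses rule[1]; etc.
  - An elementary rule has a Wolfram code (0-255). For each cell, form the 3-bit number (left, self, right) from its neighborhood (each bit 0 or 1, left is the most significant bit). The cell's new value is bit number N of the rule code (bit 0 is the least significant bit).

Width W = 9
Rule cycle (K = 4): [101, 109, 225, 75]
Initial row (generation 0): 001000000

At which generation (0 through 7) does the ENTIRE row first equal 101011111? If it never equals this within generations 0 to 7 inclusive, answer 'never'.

Gen 0: 001000000
Gen 1 (rule 101): 101011111
Gen 2 (rule 109): 111110001
Gen 3 (rule 225): 011110100
Gen 4 (rule 75): 110010001
Gen 5 (rule 101): 010010101
Gen 6 (rule 109): 010011111
Gen 7 (rule 225): 000001111

Answer: 1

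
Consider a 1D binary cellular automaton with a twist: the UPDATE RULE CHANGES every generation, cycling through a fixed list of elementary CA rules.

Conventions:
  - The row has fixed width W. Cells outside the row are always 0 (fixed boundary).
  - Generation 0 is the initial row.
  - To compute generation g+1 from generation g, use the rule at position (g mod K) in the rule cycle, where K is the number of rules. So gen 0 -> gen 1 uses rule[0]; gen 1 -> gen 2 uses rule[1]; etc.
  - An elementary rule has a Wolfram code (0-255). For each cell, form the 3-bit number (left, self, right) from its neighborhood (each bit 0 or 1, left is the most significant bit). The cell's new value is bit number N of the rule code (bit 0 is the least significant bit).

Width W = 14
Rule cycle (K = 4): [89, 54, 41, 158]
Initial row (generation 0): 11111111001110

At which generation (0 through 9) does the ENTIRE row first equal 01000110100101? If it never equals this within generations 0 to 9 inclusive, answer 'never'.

Answer: never

Derivation:
Gen 0: 11111111001110
Gen 1 (rule 89): 10000001101011
Gen 2 (rule 54): 11000010011100
Gen 3 (rule 41): 10011000010001
Gen 4 (rule 158): 11110100111011
Gen 5 (rule 89): 10010010101011
Gen 6 (rule 54): 11111111111100
Gen 7 (rule 41): 10000000000001
Gen 8 (rule 158): 11000000000011
Gen 9 (rule 89): 11111111111011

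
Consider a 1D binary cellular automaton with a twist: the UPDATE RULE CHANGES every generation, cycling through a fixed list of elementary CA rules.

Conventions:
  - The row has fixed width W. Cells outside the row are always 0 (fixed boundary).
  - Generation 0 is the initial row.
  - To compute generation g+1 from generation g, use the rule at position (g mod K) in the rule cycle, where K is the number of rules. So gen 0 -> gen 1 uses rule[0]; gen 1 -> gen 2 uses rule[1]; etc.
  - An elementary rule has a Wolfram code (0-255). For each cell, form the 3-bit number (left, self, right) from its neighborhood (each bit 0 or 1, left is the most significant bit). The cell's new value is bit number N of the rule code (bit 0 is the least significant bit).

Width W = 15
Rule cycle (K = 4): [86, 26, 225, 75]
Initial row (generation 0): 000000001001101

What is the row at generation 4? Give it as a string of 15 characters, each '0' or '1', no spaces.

Answer: 100010100100001

Derivation:
Gen 0: 000000001001101
Gen 1 (rule 86): 000000011110101
Gen 2 (rule 26): 000000110000000
Gen 3 (rule 225): 111110010111111
Gen 4 (rule 75): 100010100100001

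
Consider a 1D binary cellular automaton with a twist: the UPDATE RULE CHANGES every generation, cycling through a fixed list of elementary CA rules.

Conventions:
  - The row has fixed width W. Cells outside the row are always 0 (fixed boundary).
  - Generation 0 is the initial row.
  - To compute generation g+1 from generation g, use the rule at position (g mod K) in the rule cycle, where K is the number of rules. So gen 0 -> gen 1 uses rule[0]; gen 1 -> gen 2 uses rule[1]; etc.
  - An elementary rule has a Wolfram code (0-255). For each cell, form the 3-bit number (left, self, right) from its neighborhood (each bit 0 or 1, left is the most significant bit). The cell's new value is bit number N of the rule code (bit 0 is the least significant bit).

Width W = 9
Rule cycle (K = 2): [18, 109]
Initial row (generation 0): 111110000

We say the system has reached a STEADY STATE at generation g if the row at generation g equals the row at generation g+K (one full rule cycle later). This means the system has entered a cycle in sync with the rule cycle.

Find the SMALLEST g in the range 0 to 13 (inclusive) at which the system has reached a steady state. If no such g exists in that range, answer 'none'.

Gen 0: 111110000
Gen 1 (rule 18): 000001000
Gen 2 (rule 109): 111101011
Gen 3 (rule 18): 000000000
Gen 4 (rule 109): 111111111
Gen 5 (rule 18): 000000000
Gen 6 (rule 109): 111111111
Gen 7 (rule 18): 000000000
Gen 8 (rule 109): 111111111
Gen 9 (rule 18): 000000000
Gen 10 (rule 109): 111111111
Gen 11 (rule 18): 000000000
Gen 12 (rule 109): 111111111
Gen 13 (rule 18): 000000000
Gen 14 (rule 109): 111111111
Gen 15 (rule 18): 000000000

Answer: 3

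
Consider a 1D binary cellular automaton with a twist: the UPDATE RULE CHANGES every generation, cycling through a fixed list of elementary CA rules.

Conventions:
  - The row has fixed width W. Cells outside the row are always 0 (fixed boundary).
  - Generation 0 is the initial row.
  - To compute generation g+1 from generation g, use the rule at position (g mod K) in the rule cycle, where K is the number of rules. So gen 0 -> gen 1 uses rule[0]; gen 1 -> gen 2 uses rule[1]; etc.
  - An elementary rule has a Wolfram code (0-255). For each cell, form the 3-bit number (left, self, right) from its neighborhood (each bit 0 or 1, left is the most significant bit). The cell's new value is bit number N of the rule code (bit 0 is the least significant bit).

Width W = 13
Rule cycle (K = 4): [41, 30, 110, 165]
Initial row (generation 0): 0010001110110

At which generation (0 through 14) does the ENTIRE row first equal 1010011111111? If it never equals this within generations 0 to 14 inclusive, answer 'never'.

Answer: 7

Derivation:
Gen 0: 0010001110110
Gen 1 (rule 41): 1000101001100
Gen 2 (rule 30): 1101101111010
Gen 3 (rule 110): 1111111001110
Gen 4 (rule 165): 0111110000100
Gen 5 (rule 41): 0100000110001
Gen 6 (rule 30): 1110001101011
Gen 7 (rule 110): 1010011111111
Gen 8 (rule 165): 1110001111110
Gen 9 (rule 41): 1000101000000
Gen 10 (rule 30): 1101101100000
Gen 11 (rule 110): 1111111100000
Gen 12 (rule 165): 0111111001111
Gen 13 (rule 41): 0100000001000
Gen 14 (rule 30): 1110000011100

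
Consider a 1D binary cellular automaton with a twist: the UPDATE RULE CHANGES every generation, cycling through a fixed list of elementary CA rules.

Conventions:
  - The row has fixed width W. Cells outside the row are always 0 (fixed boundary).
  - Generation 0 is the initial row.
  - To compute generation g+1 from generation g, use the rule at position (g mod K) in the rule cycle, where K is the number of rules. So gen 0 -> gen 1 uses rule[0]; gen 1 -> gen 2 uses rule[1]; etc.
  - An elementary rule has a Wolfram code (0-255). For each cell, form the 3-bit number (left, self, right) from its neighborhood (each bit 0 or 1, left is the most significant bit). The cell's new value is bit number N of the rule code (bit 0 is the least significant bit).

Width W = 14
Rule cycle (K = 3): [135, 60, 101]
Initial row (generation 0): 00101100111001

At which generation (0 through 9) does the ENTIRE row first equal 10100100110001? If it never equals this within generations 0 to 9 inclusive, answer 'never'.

Answer: 8

Derivation:
Gen 0: 00101100111001
Gen 1 (rule 135): 11100001010011
Gen 2 (rule 60): 10010001111010
Gen 3 (rule 101): 10010100001110
Gen 4 (rule 135): 10110101110100
Gen 5 (rule 60): 11101111001110
Gen 6 (rule 101): 00110001000010
Gen 7 (rule 135): 11000111011110
Gen 8 (rule 60): 10100100110001
Gen 9 (rule 101): 11100100010101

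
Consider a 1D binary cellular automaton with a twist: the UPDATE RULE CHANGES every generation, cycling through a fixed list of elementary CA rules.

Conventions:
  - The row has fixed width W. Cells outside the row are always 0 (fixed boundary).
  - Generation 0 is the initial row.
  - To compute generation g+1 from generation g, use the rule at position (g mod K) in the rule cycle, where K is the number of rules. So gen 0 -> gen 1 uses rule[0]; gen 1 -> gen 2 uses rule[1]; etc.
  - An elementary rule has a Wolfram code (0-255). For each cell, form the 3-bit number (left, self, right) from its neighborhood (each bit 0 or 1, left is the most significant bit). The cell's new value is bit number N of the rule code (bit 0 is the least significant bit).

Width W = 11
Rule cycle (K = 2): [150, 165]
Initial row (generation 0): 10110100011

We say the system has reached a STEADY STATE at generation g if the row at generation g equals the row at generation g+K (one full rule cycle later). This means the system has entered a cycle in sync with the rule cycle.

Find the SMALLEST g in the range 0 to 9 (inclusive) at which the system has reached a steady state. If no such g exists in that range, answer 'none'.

Answer: 9

Derivation:
Gen 0: 10110100011
Gen 1 (rule 150): 10000110100
Gen 2 (rule 165): 10110001101
Gen 3 (rule 150): 10001010001
Gen 4 (rule 165): 10101110101
Gen 5 (rule 150): 10100100101
Gen 6 (rule 165): 11100100111
Gen 7 (rule 150): 01011111010
Gen 8 (rule 165): 01101110110
Gen 9 (rule 150): 10000100001
Gen 10 (rule 165): 10110101101
Gen 11 (rule 150): 10000100001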